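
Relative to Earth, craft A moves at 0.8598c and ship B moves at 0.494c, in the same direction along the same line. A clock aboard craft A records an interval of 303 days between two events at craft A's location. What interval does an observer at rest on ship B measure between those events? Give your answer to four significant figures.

392.6 days

Speed of craft A in ship B's frame: u = (v_A − v_B)/(1 − v_A v_B/c²) = (0.8598 − 0.494)/(1 − 0.8598×0.494) = 0.3658/0.5752588 = 0.63589; |u| = 0.63589c.
At |u| = 0.63589c, γ = (1 − 0.404356)^(−1/2) = 1.2957.
The clock on craft A records proper time, so ship B measures Δt = γΔτ = 1.2957 × 303 = 392.6 days.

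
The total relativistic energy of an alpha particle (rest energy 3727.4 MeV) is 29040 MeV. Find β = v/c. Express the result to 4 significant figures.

0.9917

γ = E/(mc²) = 29040/3727.4 = 7.791.
β = √(1 − 1/γ²) = √(1 − 0.0164746) = √0.9835254 = 0.9917.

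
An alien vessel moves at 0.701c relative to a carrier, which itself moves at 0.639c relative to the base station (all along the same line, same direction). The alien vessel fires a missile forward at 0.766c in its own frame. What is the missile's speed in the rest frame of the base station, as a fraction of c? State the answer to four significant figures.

0.9898c

Apply u = (u'+v)/(1+u'v) twice. Missile in the carrier frame: (0.766+0.701)/(1+0.766·0.701) = 1.467/1.536966 = 0.95448c.
That velocity, transformed to the rest frame of the base station: (0.95448+0.639)/(1+0.95448·0.639) = 1.59348/1.60991272 = 0.98979c.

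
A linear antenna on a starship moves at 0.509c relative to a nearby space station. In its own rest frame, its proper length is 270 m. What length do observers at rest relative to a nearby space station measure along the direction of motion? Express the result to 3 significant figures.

γ = 1/√(1 − β²) = 1/√(1 − 0.259081) = 1/√0.740919 = 1/0.860767 = 1.1618.
Along the direction of motion the measured length is L₀/γ = 270/1.1618 = 232 m.

232 m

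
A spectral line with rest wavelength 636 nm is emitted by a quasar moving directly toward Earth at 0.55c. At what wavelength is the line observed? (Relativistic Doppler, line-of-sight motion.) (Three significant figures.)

Relativistic Doppler for wavelength: λ_obs = λ_src · √((1−β)/(1+β)).
With β = 0.55: factor = √(0.45/1.55) = 0.53882.
λ_obs = 636 × 0.53882 = 343 nm.

343 nm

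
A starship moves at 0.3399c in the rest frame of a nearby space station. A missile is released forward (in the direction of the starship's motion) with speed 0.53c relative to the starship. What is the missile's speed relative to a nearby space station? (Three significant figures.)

In units of c, u = (u' + v)/(1 + u'v) with u' = 0.53 and v = 0.3399.
Numerator: 0.53 + 0.3399 = 0.8699. Denominator: 1 + (0.53)(0.3399) = 1.180147.
u = 0.8699/1.180147 = 0.73711, so the speed is 0.737c.

0.737c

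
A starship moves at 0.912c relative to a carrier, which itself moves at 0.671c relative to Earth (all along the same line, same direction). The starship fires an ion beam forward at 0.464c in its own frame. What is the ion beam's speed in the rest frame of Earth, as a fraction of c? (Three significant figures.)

Apply u = (u'+v)/(1+u'v) twice. Ion beam in the carrier frame: (0.464+0.912)/(1+0.464·0.912) = 1.376/1.423168 = 0.96686c.
That velocity, transformed to the rest frame of Earth: (0.96686+0.671)/(1+0.96686·0.671) = 1.63786/1.64876306 = 0.99339c.

0.993c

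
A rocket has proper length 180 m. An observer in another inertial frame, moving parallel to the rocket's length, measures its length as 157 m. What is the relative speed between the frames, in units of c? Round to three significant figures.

Length contraction gives γ = L₀/L = 180/157 = 1.1465.
β = √(1 − 1/γ²) = √0.239233 = 0.489.

0.489c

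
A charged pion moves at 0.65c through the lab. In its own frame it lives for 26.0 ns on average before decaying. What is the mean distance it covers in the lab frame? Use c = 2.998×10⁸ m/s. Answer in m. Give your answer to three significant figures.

6.67 m

With β = 0.65, γ = 1/√(1 − 0.65²) = 1/√0.5775 = 1.3159.
Lab-frame lifetime: Δt = γτ = 1.3159 × 26.0 ns = 34.213 ns.
Distance: d = vΔt = 0.65 × 2.998×10⁸ m/s × 3.4213×10^-8 s = 6.67 m.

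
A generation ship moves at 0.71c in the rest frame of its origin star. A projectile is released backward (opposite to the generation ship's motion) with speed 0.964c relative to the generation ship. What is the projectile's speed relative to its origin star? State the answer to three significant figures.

In units of c, u = (u' + v)/(1 + u'v) with u' = −0.964 and v = 0.71.
Numerator: −0.964 + 0.71 = −0.254. Denominator: 1 + (−0.964)(0.71) = 0.31556.
u = −0.254/0.31556 = −0.80492, so the speed is 0.805c.

0.805c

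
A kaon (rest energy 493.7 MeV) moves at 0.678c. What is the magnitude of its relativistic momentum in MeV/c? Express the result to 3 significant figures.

With β = 0.678, γ = 1/√(1 − 0.678²) = 1/√0.540316 = 1.3604.
Momentum: p = γβ·mc = 1.3604 × 0.678 × 493.7 MeV/c = 455 MeV/c.

455 MeV/c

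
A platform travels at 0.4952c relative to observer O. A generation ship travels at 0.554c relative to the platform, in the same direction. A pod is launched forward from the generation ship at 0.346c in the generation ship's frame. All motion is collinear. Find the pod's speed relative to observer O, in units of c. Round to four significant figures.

First combine the pod and generation ship (S''→S'): u₁ = (0.346 + 0.554)/(1 + 0.346×0.554) = 0.9/1.191684 = 0.75523.
Then combine with the platform (S'→S): u = (0.75523 + 0.4952)/(1 + 0.75523×0.4952) = 1.25043/1.373989896 = 0.91007.

0.9101c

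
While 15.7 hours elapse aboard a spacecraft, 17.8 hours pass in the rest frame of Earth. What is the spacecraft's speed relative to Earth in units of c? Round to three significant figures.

0.471c

γ = Δt/Δτ = 17.8/15.7 = 1.1338.
β = √(1 − 1/γ²) = √(1 − 0.777906) = √0.222094 = 0.471.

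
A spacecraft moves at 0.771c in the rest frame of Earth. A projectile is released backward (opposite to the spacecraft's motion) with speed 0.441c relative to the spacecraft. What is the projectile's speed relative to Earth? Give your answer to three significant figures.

In units of c, u = (u' + v)/(1 + u'v) with u' = −0.441 and v = 0.771.
Numerator: −0.441 + 0.771 = 0.33. Denominator: 1 + (−0.441)(0.771) = 0.659989.
u = 0.33/0.659989 = 0.50001, so the speed is 0.500c.

0.500c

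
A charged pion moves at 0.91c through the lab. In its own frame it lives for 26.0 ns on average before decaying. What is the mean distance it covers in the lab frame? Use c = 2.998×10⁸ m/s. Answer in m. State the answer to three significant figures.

γ = 1/√(1 − β²) = 1/√(1 − 0.8281) = 1/√0.1719 = 1/0.414608 = 2.4119.
Lab-frame lifetime: Δt = γτ = 2.4119 × 26.0 ns = 62.709 ns.
Distance: d = vΔt = 0.91 × 2.998×10⁸ m/s × 6.2709×10^-8 s = 17.1 m.

17.1 m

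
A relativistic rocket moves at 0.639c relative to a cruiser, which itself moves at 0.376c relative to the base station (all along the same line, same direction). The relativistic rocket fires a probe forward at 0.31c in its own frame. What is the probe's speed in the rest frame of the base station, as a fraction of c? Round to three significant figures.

0.900c

First combine the probe and relativistic rocket (S''→S'): u₁ = (0.31 + 0.639)/(1 + 0.31×0.639) = 0.949/1.19809 = 0.79209.
Then combine with the cruiser (S'→S): u = (0.79209 + 0.376)/(1 + 0.79209×0.376) = 1.16809/1.29782584 = 0.90004.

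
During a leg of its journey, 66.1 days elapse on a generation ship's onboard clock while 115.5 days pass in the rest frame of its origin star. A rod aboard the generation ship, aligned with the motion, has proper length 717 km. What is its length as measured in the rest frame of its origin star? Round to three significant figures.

410 km

γ = Δt/Δτ = 115.5/66.1 = 1.74735.
L = L₀/γ = 717/1.74735 = 410 km.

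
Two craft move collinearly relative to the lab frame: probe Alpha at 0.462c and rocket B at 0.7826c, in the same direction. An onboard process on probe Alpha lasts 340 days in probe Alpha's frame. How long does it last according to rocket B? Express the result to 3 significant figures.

The velocity of probe Alpha relative to rocket B is (0.462 − 0.7826)c / (1 − 0.462×0.7826) = −0.50216c; relative speed 0.50216c.
γ for this relative speed: γ = 1/√(1 − 0.252165) = 1.1564.
The clock on probe Alpha records proper time, so rocket B measures Δt = γΔτ = 1.1564 × 340 = 393 days.

393 days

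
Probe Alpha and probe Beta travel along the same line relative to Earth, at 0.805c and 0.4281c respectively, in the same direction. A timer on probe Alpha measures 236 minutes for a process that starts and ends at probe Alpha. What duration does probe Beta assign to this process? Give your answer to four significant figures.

Transform probe Alpha's velocity into probe Beta's frame: (0.805 − 0.4281)/(1 − 0.805·0.4281) = 0.3769/0.6553795, so the relative speed is 0.57509c.
γ for this relative speed: γ = 1/√(1 − 0.330729) = 1.2224.
The clock on probe Alpha records proper time, so probe Beta measures Δt = γΔτ = 1.2224 × 236 = 288.5 minutes.

288.5 minutes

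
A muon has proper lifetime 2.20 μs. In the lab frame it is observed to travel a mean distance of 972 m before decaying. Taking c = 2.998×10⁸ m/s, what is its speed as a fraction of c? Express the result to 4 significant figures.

Lab distance = (lab lifetime)·v = γτ·βc, so βγ = d/(cτ) = 972.0/(2.998×10⁸ × 2.200×10^-6) = 1.4737.
With βγ = 1.4737: γ² = 1 + (βγ)² = 3.17179, and β = (βγ)/γ = 1.4737/1.78095 = 0.8275.

0.8275c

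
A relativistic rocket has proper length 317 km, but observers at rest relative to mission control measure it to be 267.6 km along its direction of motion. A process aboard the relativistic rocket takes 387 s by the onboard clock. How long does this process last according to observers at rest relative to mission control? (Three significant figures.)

458 s

Length contraction gives γ = L₀/L = 317/267.6 = 1.1846.
Δt = γΔτ = 1.1846 × 387 = 458 s.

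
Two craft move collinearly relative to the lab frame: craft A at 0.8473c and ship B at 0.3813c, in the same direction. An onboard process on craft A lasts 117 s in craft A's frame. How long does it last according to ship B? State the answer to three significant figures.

Transform craft A's velocity into ship B's frame: (0.8473 − 0.3813)/(1 − 0.8473·0.3813) = 0.466/0.67692451, so the relative speed is 0.68841c.
γ for this relative speed: γ = 1/√(1 − 0.473908) = 1.3787.
Craft A's interval is proper; time dilation gives Δt_B = γΔτ = 1.3787 × 117 s = 161 s.

161 s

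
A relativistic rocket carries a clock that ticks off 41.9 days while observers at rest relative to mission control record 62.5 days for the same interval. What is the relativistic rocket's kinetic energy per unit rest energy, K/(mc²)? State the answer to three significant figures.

0.492

γ = Δt/Δτ = 62.5/41.9 = 1.49165.
K/(mc²) = γ − 1 = 1.49165 − 1 = 0.492.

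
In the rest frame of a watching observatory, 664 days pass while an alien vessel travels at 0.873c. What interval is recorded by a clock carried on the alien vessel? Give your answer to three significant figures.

Lorentz factor: γ = (1 − 0.762129)^(−1/2) = 2.0504.
The alien vessel's clock runs slow as seen from a watching observatory, so Δτ = Δt/γ = 664/2.0504 = 324 days.

324 days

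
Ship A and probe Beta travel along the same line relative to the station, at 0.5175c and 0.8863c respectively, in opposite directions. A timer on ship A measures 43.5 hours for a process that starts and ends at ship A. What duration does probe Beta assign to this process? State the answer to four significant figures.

160.1 hours

Transform ship A's velocity into probe Beta's frame: (0.5175 + 0.8863)/(1 + 0.5175·0.8863) = 1.4038/1.45866025, so the relative speed is 0.96239c.
γ for this relative speed: γ = 1/√(1 − 0.926195) = 3.6809.
Ship A's interval is proper; time dilation gives Δt_B = γΔτ = 3.6809 × 43.5 hours = 160.1 hours.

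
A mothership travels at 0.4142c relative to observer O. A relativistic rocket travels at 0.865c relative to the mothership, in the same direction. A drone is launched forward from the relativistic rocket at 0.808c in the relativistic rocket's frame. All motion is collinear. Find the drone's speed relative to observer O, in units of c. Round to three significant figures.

First combine the drone and relativistic rocket (S''→S'): u₁ = (0.808 + 0.865)/(1 + 0.808×0.865) = 1.673/1.69892 = 0.98474.
Then combine with the mothership (S'→S): u = (0.98474 + 0.4142)/(1 + 0.98474×0.4142) = 1.39894/1.407879308 = 0.99365.

0.994c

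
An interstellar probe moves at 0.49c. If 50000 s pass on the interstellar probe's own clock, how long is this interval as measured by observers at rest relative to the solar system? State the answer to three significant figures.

With β = 0.49, γ = 1/√(1 − 0.49²) = 1/√0.7599 = 1.1472.
Time dilation: Δt = γ·Δτ = 1.1472 × 50000 = 57400 s.

57400 s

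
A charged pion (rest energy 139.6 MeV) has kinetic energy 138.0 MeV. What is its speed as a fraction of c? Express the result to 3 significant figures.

γ = 1 + K/(mc²) = 1 + 138.0/139.6 = 1.9885.
β = √(1 − 1/γ²) = √(1 − 0.2529) = √0.7471 = 0.864.

0.864c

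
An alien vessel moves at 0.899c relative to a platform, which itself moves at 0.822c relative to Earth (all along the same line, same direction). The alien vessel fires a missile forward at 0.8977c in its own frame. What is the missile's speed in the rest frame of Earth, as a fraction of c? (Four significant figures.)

0.9994c

Compose velocities in two stages. Stage 1 (into S'): u₁ = (0.8977+0.899)/(1+0.8977×0.899) = 0.99428.
Stage 2 (into S): u = (0.99428+0.822)/(1+0.99428×0.822) = 0.99944, so the speed is 0.9994c.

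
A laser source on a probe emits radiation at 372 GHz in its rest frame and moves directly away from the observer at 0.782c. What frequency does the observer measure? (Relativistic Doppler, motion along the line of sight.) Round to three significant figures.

130 GHz

Relativistic Doppler (source moving away): f_obs = f_src · √((1−β)/(1+β)).
With β = 0.782: factor = √(0.218/1.782) = 0.34976.
f_obs = 372 × 0.34976 = 130 GHz.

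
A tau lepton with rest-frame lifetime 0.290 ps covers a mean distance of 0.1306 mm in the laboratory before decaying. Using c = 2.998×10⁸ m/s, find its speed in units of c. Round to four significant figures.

d = βγcτ ⇒ βγ = d/(cτ) = 1.306×10^-4 m / (8.6942×10^-5 m) = 1.5022.
β = (βγ)/√(1+(βγ)²) = 1.5022/√3.2566 = 0.8324.

0.8324c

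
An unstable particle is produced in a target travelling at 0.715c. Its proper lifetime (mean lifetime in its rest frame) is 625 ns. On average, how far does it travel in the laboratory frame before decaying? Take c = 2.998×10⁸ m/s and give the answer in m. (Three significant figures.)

192 m

With β = 0.715, γ = 1/√(1 − 0.715²) = 1/√0.488775 = 1.4304.
Lab-frame lifetime: Δt = γτ = 1.4304 × 625 ns = 894 ns.
Distance: d = vΔt = 0.715 × 2.998×10⁸ m/s × 8.9400×10^-7 s = 192 m.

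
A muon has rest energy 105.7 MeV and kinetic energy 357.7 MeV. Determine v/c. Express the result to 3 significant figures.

0.974

K = (γ−1)mc², so γ = 1 + 357.7/105.7 = 4.3841.
Then v/c = √(1 − γ⁻²) = √(1 − 0.0520282) = √0.9479718 = 0.974.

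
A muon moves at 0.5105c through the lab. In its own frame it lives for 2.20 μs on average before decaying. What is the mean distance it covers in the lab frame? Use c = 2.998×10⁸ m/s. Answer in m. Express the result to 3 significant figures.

392 m

γ = 1/√(1 − β²) = 1/√(1 − 0.26061025) = 1/√0.73938975 = 1/0.859878 = 1.163.
Lab-frame lifetime: Δt = γτ = 1.163 × 2.20 μs = 2.5586 μs.
Distance: d = vΔt = 0.5105 × 2.998×10⁸ m/s × 2.5586×10^-6 s = 392 m.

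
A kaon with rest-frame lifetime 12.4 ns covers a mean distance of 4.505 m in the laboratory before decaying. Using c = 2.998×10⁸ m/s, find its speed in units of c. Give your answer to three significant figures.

0.771c

d = βγcτ ⇒ βγ = d/(cτ) = 4.505 m / (3.71752 m) = 1.2118.
β = (βγ)/√(1+(βγ)²) = 1.2118/√2.46846 = 0.771.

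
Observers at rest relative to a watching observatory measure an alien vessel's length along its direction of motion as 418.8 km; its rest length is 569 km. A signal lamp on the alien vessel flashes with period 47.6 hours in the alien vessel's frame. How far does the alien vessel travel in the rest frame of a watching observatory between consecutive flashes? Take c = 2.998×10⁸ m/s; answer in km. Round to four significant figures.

γ = L₀/L = 569/418.8 = 1.35864.
β = √(1 − 1/γ²) = 0.67695. Lab-frame period = γτ = 1.35864×47.6 hours = 64.671 hours. Distance = βc × γτ = 0.67695 × 2.998×10⁸ m/s × 232815.6 s = 4.7250×10^13 m = 4.725×10^10 km.

4.725×10^10 km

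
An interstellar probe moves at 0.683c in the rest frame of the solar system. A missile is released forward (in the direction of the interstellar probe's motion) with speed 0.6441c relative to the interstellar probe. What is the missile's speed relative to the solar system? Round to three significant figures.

0.922c

Relativistic velocity addition: u = (u' + v)/(1 + u'v/c²), with u' = 0.6441c and v = 0.683c.
Numerator: 0.6441 + 0.683 = 1.3271. Denominator: 1 + (0.6441)(0.683) = 1.4399203.
u = 1.3271/1.4399203 = 0.92165, so the speed is 0.922c.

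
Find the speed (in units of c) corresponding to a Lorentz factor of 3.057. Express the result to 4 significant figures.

0.9450c

β = √(1 − 1/γ²) = √(1 − 1/9.345249) = √0.892994 = 0.9450.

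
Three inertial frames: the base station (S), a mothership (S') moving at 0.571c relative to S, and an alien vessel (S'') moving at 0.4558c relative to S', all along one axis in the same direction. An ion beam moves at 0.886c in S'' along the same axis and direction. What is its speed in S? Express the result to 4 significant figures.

First combine the ion beam and alien vessel (S''→S'): u₁ = (0.886 + 0.4558)/(1 + 0.886×0.4558) = 1.3418/1.4038388 = 0.95581.
Then combine with the mothership (S'→S): u = (0.95581 + 0.571)/(1 + 0.95581×0.571) = 1.52681/1.54576751 = 0.98774.

0.9877c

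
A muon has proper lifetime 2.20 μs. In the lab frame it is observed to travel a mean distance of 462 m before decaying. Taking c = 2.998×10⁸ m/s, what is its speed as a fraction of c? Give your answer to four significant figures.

d = βγcτ ⇒ βγ = d/(cτ) = 462.0 m / (659.56 m) = 0.70047.
β = (βγ)/√(1+(βγ)²) = 0.70047/√1.490658 = 0.5737.

0.5737c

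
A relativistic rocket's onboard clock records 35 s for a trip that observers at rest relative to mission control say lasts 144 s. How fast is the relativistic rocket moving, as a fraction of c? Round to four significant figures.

γ = Δt/Δτ = 144/35 = 4.1143.
β = √(1 − 1/γ²) = √(1 − 0.0590756) = √0.9409244 = 0.9700.

0.9700c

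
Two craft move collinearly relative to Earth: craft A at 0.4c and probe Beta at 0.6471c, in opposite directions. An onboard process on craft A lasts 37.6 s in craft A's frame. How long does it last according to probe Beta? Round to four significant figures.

67.74 s

Speed of craft A in probe Beta's frame: u = (v_A + v_B)/(1 + v_A v_B/c²) = (0.4 + 0.6471)/(1 + 0.4×0.6471) = 1.0471/1.25884 = 0.8318; |u| = 0.8318c.
γ for this relative speed: γ = 1/√(1 − 0.691891) = 1.8016.
Craft A's interval is proper; time dilation gives Δt_B = γΔτ = 1.8016 × 37.6 s = 67.74 s.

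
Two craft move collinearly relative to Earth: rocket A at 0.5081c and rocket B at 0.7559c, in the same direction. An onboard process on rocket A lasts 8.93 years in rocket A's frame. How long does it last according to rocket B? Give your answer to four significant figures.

9.754 years

Speed of rocket A in rocket B's frame: u = (v_A − v_B)/(1 − v_A v_B/c²) = (0.5081 − 0.7559)/(1 − 0.5081×0.7559) = −0.2478/0.61592721 = −0.40232; |u| = 0.40232c.
γ for this relative speed: γ = 1/√(1 − 0.161861) = 1.0923.
Rocket A's interval is proper; time dilation gives Δt_B = γΔτ = 1.0923 × 8.93 years = 9.754 years.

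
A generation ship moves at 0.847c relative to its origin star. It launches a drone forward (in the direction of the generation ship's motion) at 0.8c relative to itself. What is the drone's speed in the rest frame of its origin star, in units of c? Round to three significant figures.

0.982c

Relativistic velocity addition: u = (u' + v)/(1 + u'v/c²), with u' = 0.8c and v = 0.847c.
Numerator: 0.8 + 0.847 = 1.647. Denominator: 1 + (0.8)(0.847) = 1.6776.
u = 1.647/1.6776 = 0.98176, so the speed is 0.982c.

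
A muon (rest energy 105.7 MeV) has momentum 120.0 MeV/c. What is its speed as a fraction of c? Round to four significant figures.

0.7504c

pc/(mc²) = 120.0/105.7 = 1.1353 = βγ = β/√(1−β²).
So β² = x²/(1 + x²) with x = 1.1353: x² = 1.28891, β² = 1.28891/2.28891 = 0.563111, β = 0.7504.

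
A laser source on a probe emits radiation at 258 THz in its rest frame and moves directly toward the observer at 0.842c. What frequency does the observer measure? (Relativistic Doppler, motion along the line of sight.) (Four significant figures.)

880.9 THz

Relativistic Doppler (source moving toward): f_obs = f_src · √((1+β)/(1−β)).
With β = 0.842: factor = √(1.842/0.158) = 3.4144.
f_obs = 258 × 3.4144 = 880.9 THz.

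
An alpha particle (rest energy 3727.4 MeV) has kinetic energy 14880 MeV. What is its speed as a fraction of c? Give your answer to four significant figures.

0.9797c

K = (γ−1)mc², so γ = 1 + 14880/3727.4 = 4.9921.
Then v/c = √(1 − γ⁻²) = √(1 − 0.0401267) = √0.9598733 = 0.9797.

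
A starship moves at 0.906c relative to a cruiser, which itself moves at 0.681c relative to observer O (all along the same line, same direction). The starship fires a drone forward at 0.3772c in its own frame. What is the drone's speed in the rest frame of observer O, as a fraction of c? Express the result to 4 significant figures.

Compose velocities in two stages. Stage 1 (into S'): u₁ = (0.3772+0.906)/(1+0.3772×0.906) = 0.95637.
Stage 2 (into S): u = (0.95637+0.681)/(1+0.95637×0.681) = 0.99157, so the speed is 0.9916c.

0.9916c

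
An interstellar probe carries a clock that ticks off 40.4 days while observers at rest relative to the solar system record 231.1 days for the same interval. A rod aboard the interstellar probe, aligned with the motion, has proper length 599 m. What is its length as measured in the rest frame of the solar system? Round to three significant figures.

γ = Δt/Δτ = 231.1/40.4 = 5.7203.
The rod contracts by the same γ: 599 m / 5.7203 = 105 m.

105 m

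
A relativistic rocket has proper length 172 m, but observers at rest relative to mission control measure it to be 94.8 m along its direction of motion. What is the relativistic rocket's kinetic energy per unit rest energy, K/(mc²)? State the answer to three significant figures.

0.814

Length contraction gives γ = L₀/L = 172/94.8 = 1.81435.
Since K = (γ−1)mc², K/(mc²) = 1.81435 − 1 = 0.814.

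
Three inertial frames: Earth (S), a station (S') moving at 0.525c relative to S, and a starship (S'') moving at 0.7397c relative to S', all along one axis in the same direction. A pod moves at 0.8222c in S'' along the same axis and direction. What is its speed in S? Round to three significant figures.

First combine the pod and starship (S''→S'): u₁ = (0.8222 + 0.7397)/(1 + 0.8222×0.7397) = 1.5619/1.60818134 = 0.97122.
Then combine with the station (S'→S): u = (0.97122 + 0.525)/(1 + 0.97122×0.525) = 1.49622/1.5098905 = 0.99095.

0.991c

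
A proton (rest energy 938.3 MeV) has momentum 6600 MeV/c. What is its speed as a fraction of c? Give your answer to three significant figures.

pc/(mc²) = 6600/938.3 = 7.034 = βγ = β/√(1−β²).
So β² = x²/(1 + x²) with x = 7.034: x² = 49.4772, β² = 49.4772/50.4772 = 0.980189, β = 0.990.

0.990c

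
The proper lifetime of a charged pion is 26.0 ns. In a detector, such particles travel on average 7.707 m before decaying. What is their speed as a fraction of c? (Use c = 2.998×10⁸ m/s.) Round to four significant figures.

Lab distance = (lab lifetime)·v = γτ·βc, so βγ = d/(cτ) = 7.707/(2.998×10⁸ × 2.600×10^-8) = 0.98874.
With βγ = 0.98874: γ² = 1 + (βγ)² = 1.977607, and β = (βγ)/γ = 0.98874/1.40627 = 0.7031.

0.7031c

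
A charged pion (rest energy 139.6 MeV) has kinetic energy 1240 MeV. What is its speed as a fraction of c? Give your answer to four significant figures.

0.9949c

K = (γ−1)mc², so γ = 1 + 1240/139.6 = 9.8825.
Then v/c = √(1 − γ⁻²) = √(1 − 0.0102392) = √0.9897608 = 0.9949.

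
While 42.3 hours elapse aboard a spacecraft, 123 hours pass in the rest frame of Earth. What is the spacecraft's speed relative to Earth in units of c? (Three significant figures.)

0.939c

γ = Δt/Δτ = 123/42.3 = 2.9078.
β = √(1 − 1/γ²) = √(1 − 0.118269) = √0.881731 = 0.939.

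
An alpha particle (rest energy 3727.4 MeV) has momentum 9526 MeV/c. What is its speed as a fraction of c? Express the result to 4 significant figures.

0.9312c

pc/(mc²) = 9526/3727.4 = 2.5557 = βγ = β/√(1−β²).
So β² = x²/(1 + x²) with x = 2.5557: x² = 6.5316, β² = 6.5316/7.5316 = 0.867226, β = 0.9312.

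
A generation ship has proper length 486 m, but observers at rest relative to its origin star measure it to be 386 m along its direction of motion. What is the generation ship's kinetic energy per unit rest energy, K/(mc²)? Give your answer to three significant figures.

0.259

From L = L₀/γ: γ = 486/386 = 1.25907.
Since K = (γ−1)mc², K/(mc²) = 1.25907 − 1 = 0.259.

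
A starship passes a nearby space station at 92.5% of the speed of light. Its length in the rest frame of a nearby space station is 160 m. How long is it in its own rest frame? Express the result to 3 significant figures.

421 m

γ = 1/√(1 − β²) = 1/√(1 − 0.855625) = 1/√0.144375 = 1/0.379967 = 2.6318.
Proper length: L₀ = γ·L = 2.6318 × 160 = 421 m.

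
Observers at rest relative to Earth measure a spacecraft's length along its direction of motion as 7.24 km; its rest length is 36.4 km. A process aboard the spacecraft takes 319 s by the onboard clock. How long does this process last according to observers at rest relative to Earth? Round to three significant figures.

1600 s

Length contraction gives γ = L₀/L = 36.4/7.24 = 5.02762.
The same γ dilates the second interval: 5.02762 × 319 s = 1600 s.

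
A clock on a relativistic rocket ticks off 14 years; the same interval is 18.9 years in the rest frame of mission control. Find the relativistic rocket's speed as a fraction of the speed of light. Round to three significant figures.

0.672c

γ = Δt/Δτ = 18.9/14 = 1.35.
β = √(1 − 1/γ²) = √(1 − 0.548697) = √0.451303 = 0.672.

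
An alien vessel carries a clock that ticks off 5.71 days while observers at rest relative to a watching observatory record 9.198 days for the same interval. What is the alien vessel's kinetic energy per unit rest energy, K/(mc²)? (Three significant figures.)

The time-dilation ratio gives γ = 9.198/5.71 = 1.61086.
Since K = (γ−1)mc², K/(mc²) = 1.61086 − 1 = 0.611.

0.611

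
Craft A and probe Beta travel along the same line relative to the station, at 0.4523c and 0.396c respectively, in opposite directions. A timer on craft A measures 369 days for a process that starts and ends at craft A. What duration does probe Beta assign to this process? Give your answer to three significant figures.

Transform craft A's velocity into probe Beta's frame: (0.4523 + 0.396)/(1 + 0.4523·0.396) = 0.8483/1.1791108, so the relative speed is 0.71944c.
At |u| = 0.71944c, γ = (1 − 0.517594)^(−1/2) = 1.4398.
Craft A's interval is proper; time dilation gives Δt_B = γΔτ = 1.4398 × 369 days = 531 days.

531 days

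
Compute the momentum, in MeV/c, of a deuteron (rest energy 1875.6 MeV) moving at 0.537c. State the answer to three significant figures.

1190 MeV/c

β² = 0.288369, so γ = 1/√0.711631 = 1.1854.
Momentum: p = γβ·mc = 1.1854 × 0.537 × 1875.6 MeV/c = 1190 MeV/c.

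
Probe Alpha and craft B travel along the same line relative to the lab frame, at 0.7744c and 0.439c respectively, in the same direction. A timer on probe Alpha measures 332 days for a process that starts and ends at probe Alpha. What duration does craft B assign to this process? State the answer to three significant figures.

The velocity of probe Alpha relative to craft B is (0.7744 − 0.439)c / (1 − 0.7744×0.439) = 0.50815c; relative speed 0.50815c.
γ for this relative speed: γ = 1/√(1 − 0.258216) = 1.1611.
The clock on probe Alpha records proper time, so craft B measures Δt = γΔτ = 1.1611 × 332 = 385 days.

385 days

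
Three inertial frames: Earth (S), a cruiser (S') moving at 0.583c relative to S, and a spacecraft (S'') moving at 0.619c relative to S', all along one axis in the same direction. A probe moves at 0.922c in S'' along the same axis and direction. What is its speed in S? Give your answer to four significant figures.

0.9950c

Compose velocities in two stages. Stage 1 (into S'): u₁ = (0.922+0.619)/(1+0.922×0.619) = 0.98108.
Stage 2 (into S): u = (0.98108+0.583)/(1+0.98108×0.583) = 0.99498, so the speed is 0.9950c.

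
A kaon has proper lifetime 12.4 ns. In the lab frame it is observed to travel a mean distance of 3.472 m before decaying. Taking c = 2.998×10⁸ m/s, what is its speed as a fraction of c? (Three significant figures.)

Lab distance = (lab lifetime)·v = γτ·βc, so βγ = d/(cτ) = 3.472/(2.998×10⁸ × 1.240×10^-8) = 0.93396.
With βγ = 0.93396: γ² = 1 + (βγ)² = 1.872281, and β = (βγ)/γ = 0.93396/1.36831 = 0.683.

0.683c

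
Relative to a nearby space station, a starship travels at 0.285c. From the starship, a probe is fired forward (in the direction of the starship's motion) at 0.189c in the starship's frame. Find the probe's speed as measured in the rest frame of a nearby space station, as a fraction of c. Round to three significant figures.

0.450c

In units of c, u = (u' + v)/(1 + u'v) with u' = 0.189 and v = 0.285.
Numerator: 0.189 + 0.285 = 0.474. Denominator: 1 + (0.189)(0.285) = 1.053865.
u = 0.474/1.053865 = 0.44977, so the speed is 0.450c.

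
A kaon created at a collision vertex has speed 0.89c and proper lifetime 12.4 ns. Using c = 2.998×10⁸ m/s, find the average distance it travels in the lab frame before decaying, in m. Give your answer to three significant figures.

7.26 m

With β = 0.89, γ = 1/√(1 − 0.89²) = 1/√0.2079 = 2.1932.
Lab-frame lifetime: Δt = γτ = 2.1932 × 12.4 ns = 27.196 ns.
Distance: d = vΔt = 0.89 × 2.998×10⁸ m/s × 2.7196×10^-8 s = 7.26 m.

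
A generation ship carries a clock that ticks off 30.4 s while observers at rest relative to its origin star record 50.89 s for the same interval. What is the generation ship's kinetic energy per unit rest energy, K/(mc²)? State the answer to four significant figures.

0.6740

The time-dilation ratio gives γ = 50.89/30.4 = 1.67401.
K/(mc²) = γ − 1 = 1.67401 − 1 = 0.6740.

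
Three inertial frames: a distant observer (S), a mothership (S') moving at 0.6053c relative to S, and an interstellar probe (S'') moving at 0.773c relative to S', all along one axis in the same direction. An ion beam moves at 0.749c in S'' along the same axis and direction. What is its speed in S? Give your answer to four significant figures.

0.9910c

Apply u = (u'+v)/(1+u'v) twice. Ion beam in the mothership frame: (0.749+0.773)/(1+0.749·0.773) = 1.522/1.578977 = 0.96392c.
That velocity, transformed to the rest frame of a distant observer: (0.96392+0.6053)/(1+0.96392·0.6053) = 1.56922/1.583460776 = 0.99101c.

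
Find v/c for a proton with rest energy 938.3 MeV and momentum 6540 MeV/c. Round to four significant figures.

0.9899

pc/(mc²) = 6540/938.3 = 6.9701 = βγ = β/√(1−β²).
So β² = x²/(1 + x²) with x = 6.9701: x² = 48.5823, β² = 48.5823/49.5823 = 0.979832, β = 0.9899.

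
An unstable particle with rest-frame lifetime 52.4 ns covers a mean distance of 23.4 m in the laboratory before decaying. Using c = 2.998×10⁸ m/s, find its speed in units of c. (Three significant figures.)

0.830c

d = βγcτ ⇒ βγ = d/(cτ) = 23.40 m / (15.70952 m) = 1.4895.
β = (βγ)/√(1+(βγ)²) = 1.4895/√3.21861 = 0.830.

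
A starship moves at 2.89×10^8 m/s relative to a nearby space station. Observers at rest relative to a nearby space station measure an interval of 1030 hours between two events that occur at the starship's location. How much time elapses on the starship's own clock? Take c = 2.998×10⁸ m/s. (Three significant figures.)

β = v/c = (2.89×10^8 m/s)/(2.998×10⁸ m/s) = 0.963976.
γ = 1/√(1 − β²) = 1/√(1 − 0.9292497) = 1/√0.07075027 = 1/0.265989 = 3.7596.
The moving clock records proper time: Δτ = Δt/γ = 1030/3.7596 = 274 hours.

274 hours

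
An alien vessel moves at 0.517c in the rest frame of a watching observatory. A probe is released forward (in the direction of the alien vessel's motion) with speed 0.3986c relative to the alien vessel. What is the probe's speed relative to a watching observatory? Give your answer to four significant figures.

Relativistic velocity addition: u = (u' + v)/(1 + u'v/c²), with u' = 0.3986c and v = 0.517c.
Numerator: 0.3986 + 0.517 = 0.9156. Denominator: 1 + (0.3986)(0.517) = 1.2060762.
u = 0.9156/1.2060762 = 0.75916, so the speed is 0.7592c.

0.7592c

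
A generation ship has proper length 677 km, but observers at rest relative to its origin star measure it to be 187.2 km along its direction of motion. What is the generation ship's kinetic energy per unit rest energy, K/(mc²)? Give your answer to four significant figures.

Length contraction gives γ = L₀/L = 677/187.2 = 3.61645.
Since K = (γ−1)mc², K/(mc²) = 3.61645 − 1 = 2.616.

2.616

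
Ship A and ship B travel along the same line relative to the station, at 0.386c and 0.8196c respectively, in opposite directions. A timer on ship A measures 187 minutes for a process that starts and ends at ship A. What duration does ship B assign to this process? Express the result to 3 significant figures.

The velocity of ship A relative to ship B is (0.386 + 0.8196)c / (1 + 0.386×0.8196) = 0.91585c; relative speed 0.91585c.
γ for this relative speed: γ = 1/√(1 − 0.838781) = 2.4905.
Ship A's interval is proper; time dilation gives Δt_B = γΔτ = 2.4905 × 187 minutes = 466 minutes.

466 minutes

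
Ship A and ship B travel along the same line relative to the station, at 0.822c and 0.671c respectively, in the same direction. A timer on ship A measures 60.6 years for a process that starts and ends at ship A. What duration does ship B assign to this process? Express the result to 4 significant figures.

The velocity of ship A relative to ship B is (0.822 − 0.671)c / (1 − 0.822×0.671) = 0.33672c; relative speed 0.33672c.
At |u| = 0.33672c, γ = (1 − 0.11338)^(−1/2) = 1.062.
Ship A's interval is proper; time dilation gives Δt_B = γΔτ = 1.062 × 60.6 years = 64.36 years.

64.36 years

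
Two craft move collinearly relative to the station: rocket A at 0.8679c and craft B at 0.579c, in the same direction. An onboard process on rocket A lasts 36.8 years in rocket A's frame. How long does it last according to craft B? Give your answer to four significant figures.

45.20 years

Transform rocket A's velocity into craft B's frame: (0.8679 − 0.579)/(1 − 0.8679·0.579) = 0.2889/0.4974859, so the relative speed is 0.58072c.
At |u| = 0.58072c, γ = (1 − 0.337236)^(−1/2) = 1.2283.
Rocket A's interval is proper; time dilation gives Δt_B = γΔτ = 1.2283 × 36.8 years = 45.20 years.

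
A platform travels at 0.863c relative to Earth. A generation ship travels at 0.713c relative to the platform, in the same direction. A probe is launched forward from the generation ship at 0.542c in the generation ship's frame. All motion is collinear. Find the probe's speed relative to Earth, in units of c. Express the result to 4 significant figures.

First combine the probe and generation ship (S''→S'): u₁ = (0.542 + 0.713)/(1 + 0.542×0.713) = 1.255/1.386446 = 0.90519.
Then combine with the platform (S'→S): u = (0.90519 + 0.863)/(1 + 0.90519×0.863) = 1.76819/1.78117897 = 0.99271.

0.9927c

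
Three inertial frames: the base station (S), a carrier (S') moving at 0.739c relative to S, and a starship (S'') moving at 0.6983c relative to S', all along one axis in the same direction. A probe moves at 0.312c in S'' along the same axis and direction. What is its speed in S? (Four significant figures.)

Apply u = (u'+v)/(1+u'v) twice. Probe in the carrier frame: (0.312+0.6983)/(1+0.312·0.6983) = 1.0103/1.2178696 = 0.82956c.
That velocity, transformed to the rest frame of the base station: (0.82956+0.739)/(1+0.82956·0.739) = 1.56856/1.61304484 = 0.97242c.

0.9724c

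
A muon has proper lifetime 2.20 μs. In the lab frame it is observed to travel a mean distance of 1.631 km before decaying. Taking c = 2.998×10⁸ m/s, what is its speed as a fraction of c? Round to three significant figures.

Lab distance = (lab lifetime)·v = γτ·βc, so βγ = d/(cτ) = 1631/(2.998×10⁸ × 2.200×10^-6) = 2.4729.
With βγ = 2.4729: γ² = 1 + (βγ)² = 7.11523, and β = (βγ)/γ = 2.4729/2.66744 = 0.927.

0.927c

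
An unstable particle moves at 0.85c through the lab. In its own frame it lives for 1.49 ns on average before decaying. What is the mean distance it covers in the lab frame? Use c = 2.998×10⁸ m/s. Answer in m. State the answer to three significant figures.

β² = 0.7225, so γ = 1/√0.2775 = 1.8983.
Lab-frame lifetime: Δt = γτ = 1.8983 × 1.49 ns = 2.8285 ns.
Distance: d = vΔt = 0.85 × 2.998×10⁸ m/s × 2.8285×10^-9 s = 0.721 m.

0.721 m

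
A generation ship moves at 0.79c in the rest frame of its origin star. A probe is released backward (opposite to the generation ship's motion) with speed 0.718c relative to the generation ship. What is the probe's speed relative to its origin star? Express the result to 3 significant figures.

In units of c, u = (u' + v)/(1 + u'v) with u' = −0.718 and v = 0.79.
Numerator: −0.718 + 0.79 = 0.072. Denominator: 1 + (−0.718)(0.79) = 0.43278.
u = 0.072/0.43278 = 0.16637, so the speed is 0.166c.

0.166c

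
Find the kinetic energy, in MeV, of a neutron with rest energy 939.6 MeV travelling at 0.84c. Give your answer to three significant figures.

γ = 1/√(1 − β²) = 1/√(1 − 0.7056) = 1/√0.2944 = 1.84302.
Kinetic energy: K = (γ − 1)mc² = (1.84302 − 1) × 939.6 MeV = 0.84302 × 939.6 = 792 MeV.

792 MeV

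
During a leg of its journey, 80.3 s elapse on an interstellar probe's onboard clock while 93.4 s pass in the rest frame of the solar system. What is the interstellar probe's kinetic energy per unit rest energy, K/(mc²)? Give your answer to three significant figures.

0.163

γ = Δt/Δτ = 93.4/80.3 = 1.16314.
K/(mc²) = γ − 1 = 1.16314 − 1 = 0.163.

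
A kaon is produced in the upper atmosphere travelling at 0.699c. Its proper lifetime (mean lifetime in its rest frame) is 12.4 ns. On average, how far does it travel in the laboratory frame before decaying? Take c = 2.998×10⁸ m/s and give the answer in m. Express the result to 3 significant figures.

3.63 m

With β = 0.699, γ = 1/√(1 − 0.699²) = 1/√0.511399 = 1.3984.
Lab-frame lifetime: Δt = γτ = 1.3984 × 12.4 ns = 17.34 ns.
Distance: d = vΔt = 0.699 × 2.998×10⁸ m/s × 1.7340×10^-8 s = 3.63 m.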